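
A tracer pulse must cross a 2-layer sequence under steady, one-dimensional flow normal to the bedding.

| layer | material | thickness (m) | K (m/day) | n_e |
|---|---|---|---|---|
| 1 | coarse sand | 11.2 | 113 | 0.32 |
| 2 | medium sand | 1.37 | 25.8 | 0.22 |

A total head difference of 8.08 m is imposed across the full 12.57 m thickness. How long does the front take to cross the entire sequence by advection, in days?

0.0732

With flow normal to the layers, continuity requires the same specific discharge q through every layer.
Σ(b_i/K_i) = 11.2/113 + 1.37/25.8 = 0.1522 d.
q = Δh / Σ(b_i/K_i) = 8.08 / 0.1522 = 53.08 m/day.
In each layer the seepage velocity is v_i = q/n_i, so the layer transit time is t_i = b_i·n_i / q:
  layer 1 (coarse sand): t_1 = 11.2 × 0.32 / 53.08 = 0.06752 d
  layer 2 (medium sand): t_2 = 1.37 × 0.22 / 53.08 = 0.005678 d
Total t = Σ t_i = 0.07320 days.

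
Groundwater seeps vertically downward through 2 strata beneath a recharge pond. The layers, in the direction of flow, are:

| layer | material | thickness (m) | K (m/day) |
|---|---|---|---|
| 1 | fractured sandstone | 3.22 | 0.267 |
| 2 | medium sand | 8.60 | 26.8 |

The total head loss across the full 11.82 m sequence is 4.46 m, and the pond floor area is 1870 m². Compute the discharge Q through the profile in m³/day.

674

Flow is perpendicular to layering, so the layers act in series and the equivalent K is the thickness-weighted harmonic mean.
Total thickness L = 3.22 + 8.60 = 11.82 m.
Σ(b_i/K_i) = 3.22/0.267 + 8.60/26.8 = 12.38 d.
K_eq = L / Σ(b_i/K_i) = 11.82 / 12.38 = 0.9547 m/day.
Q = K_eq · A · (Δh/L) = 0.9547 × 1870 × (4.46/11.82) = 673.6 m³/day.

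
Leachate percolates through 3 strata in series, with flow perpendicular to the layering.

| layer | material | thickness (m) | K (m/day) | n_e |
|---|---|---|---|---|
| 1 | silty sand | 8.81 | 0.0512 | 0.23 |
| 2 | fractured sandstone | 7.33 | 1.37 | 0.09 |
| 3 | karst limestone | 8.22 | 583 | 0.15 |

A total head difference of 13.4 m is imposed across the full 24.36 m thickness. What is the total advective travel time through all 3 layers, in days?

With flow normal to the layers, continuity requires the same specific discharge q through every layer.
Σ(b_i/K_i) = 8.81/0.0512 + 7.33/1.37 + 8.22/583 = 177.4 d.
q = Δh / Σ(b_i/K_i) = 13.4 / 177.4 = 0.07552 m/day.
In each layer the seepage velocity is v_i = q/n_i, so the layer transit time is t_i = b_i·n_i / q:
  layer 1 (silty sand): t_1 = 8.81 × 0.23 / 0.07552 = 26.83 d
  layer 2 (fractured sandstone): t_2 = 7.33 × 0.09 / 0.07552 = 8.735 d
  layer 3 (karst limestone): t_3 = 8.22 × 0.15 / 0.07552 = 16.33 d
Total t = Σ t_i = 51.89 days.

51.9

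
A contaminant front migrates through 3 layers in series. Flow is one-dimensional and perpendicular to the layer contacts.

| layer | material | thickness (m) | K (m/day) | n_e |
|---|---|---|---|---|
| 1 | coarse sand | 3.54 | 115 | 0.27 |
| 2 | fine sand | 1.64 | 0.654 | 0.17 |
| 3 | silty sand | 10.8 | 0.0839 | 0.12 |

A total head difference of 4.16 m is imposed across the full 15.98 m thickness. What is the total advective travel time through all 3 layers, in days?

With flow normal to the layers, continuity requires the same specific discharge q through every layer.
Σ(b_i/K_i) = 3.54/115 + 1.64/0.654 + 10.8/0.0839 = 131.3 d.
q = Δh / Σ(b_i/K_i) = 4.16 / 131.3 = 0.03169 m/day.
In each layer the seepage velocity is v_i = q/n_i, so the layer transit time is t_i = b_i·n_i / q:
  layer 1 (coarse sand): t_1 = 3.54 × 0.27 / 0.03169 = 30.16 d
  layer 2 (fine sand): t_2 = 1.64 × 0.17 / 0.03169 = 8.797 d
  layer 3 (silty sand): t_3 = 10.8 × 0.12 / 0.03169 = 40.89 d
Total t = Σ t_i = 79.85 days.

79.8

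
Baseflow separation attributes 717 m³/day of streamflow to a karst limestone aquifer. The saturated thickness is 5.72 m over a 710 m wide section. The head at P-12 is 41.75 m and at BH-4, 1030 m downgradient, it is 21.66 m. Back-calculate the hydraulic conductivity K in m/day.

9.05

Cross-sectional area A = 710 × 5.72 = 4061 m².
Hydraulic gradient i = (41.75 − 21.66) / 1030 = 20.09 / 1030 = 0.01950.
From Q = K·A·i, K = Q / (A·i) = 717 / (4061 × 0.01950) = 9.052 m/day.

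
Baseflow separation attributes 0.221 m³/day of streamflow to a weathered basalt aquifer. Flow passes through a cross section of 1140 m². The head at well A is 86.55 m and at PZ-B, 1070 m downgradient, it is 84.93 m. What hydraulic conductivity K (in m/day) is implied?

0.128

Hydraulic gradient i = (86.55 − 84.93) / 1070 = 1.62 / 1070 = 0.001514.
From Q = K·A·i, K = Q / (A·i) = 0.221 / (1140 × 0.001514) = 0.1280 m/day.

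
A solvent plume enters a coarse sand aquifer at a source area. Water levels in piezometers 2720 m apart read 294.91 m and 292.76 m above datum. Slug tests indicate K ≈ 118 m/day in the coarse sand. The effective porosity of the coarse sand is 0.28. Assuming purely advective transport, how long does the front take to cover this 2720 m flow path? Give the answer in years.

Hydraulic gradient i = (294.91 − 292.76) / 2720 = 2.15 / 2720 = 0.0007904.
Darcy flux q = K · i = 118.0 × 0.0007904 = 0.09327 m/day.
Seepage velocity v = q / n_e = 0.09327 / 0.28 = 0.3331 m/day.
Travel time t = L / v = 2720 / 0.3331 = 8165 days = 22.36 years.

22.4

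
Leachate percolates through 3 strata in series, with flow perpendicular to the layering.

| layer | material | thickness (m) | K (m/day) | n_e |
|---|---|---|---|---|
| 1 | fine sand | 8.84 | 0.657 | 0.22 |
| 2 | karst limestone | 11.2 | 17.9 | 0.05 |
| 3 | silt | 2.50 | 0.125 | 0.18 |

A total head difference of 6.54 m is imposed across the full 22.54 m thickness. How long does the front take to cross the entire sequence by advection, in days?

15.4

With flow normal to the layers, continuity requires the same specific discharge q through every layer.
Σ(b_i/K_i) = 8.84/0.657 + 11.2/17.9 + 2.50/0.125 = 34.08 d.
q = Δh / Σ(b_i/K_i) = 6.54 / 34.08 = 0.1919 m/day.
In each layer the seepage velocity is v_i = q/n_i, so the layer transit time is t_i = b_i·n_i / q:
  layer 1 (fine sand): t_1 = 8.84 × 0.22 / 0.1919 = 10.13 d
  layer 2 (karst limestone): t_2 = 11.2 × 0.05 / 0.1919 = 2.918 d
  layer 3 (silt): t_3 = 2.50 × 0.18 / 0.1919 = 2.345 d
Total t = Σ t_i = 15.40 days.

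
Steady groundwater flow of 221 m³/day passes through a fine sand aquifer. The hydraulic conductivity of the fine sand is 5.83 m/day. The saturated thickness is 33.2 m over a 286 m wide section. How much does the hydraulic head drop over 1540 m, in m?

6.15

Cross-sectional area A = 286 × 33.2 = 9495 m².
From Q = K·A·i, i = Q / (K·A) = 221 / (5.830 × 9495) = 0.003992.
Head loss Δh = i · L = 0.003992 × 1540 = 6.148 m.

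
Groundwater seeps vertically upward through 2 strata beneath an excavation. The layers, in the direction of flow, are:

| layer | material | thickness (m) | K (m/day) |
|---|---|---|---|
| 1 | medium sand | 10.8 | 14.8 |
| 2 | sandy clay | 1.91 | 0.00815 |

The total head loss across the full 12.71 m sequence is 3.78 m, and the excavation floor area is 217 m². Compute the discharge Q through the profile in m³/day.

3.49

Flow is perpendicular to layering, so the layers act in series and the equivalent K is the thickness-weighted harmonic mean.
Total thickness L = 10.8 + 1.91 = 12.71 m.
Σ(b_i/K_i) = 10.8/14.8 + 1.91/0.00815 = 235.1 d.
K_eq = L / Σ(b_i/K_i) = 12.71 / 235.1 = 0.05407 m/day.
Q = K_eq · A · (Δh/L) = 0.05407 × 217 × (3.78/12.71) = 3.489 m³/day.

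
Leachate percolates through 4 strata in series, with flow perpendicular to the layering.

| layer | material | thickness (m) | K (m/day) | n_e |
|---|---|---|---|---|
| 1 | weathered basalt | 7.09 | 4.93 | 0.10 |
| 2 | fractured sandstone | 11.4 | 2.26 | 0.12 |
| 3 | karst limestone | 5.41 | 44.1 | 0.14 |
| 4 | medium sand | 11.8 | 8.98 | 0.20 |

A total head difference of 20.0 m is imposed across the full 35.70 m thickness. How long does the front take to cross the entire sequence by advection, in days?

With flow normal to the layers, continuity requires the same specific discharge q through every layer.
Σ(b_i/K_i) = 7.09/4.93 + 11.4/2.26 + 5.41/44.1 + 11.8/8.98 = 7.919 d.
q = Δh / Σ(b_i/K_i) = 20.0 / 7.919 = 2.526 m/day.
In each layer the seepage velocity is v_i = q/n_i, so the layer transit time is t_i = b_i·n_i / q:
  layer 1 (weathered basalt): t_1 = 7.09 × 0.10 / 2.526 = 0.2807 d
  layer 2 (fractured sandstone): t_2 = 11.4 × 0.12 / 2.526 = 0.5417 d
  layer 3 (karst limestone): t_3 = 5.41 × 0.14 / 2.526 = 0.2999 d
  layer 4 (medium sand): t_4 = 11.8 × 0.20 / 2.526 = 0.9345 d
Total t = Σ t_i = 2.057 days.

2.06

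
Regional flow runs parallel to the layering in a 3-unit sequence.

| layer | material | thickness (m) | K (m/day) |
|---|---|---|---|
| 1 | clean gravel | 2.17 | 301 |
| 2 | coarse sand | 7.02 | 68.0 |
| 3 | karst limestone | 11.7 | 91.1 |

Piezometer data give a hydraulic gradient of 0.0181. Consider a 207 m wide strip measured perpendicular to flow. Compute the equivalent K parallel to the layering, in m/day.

Flow is parallel to layering, so each bed carries its own Darcy discharge and the transmissivities add.
Σ(K_i·b_i) = 301×2.17 + 68.0×7.02 + 91.1×11.7 = 2196 m²/day.
Total thickness b = 20.89 m, so K_eq = Σ(K_i·b_i)/b = 105.1 m/day.

105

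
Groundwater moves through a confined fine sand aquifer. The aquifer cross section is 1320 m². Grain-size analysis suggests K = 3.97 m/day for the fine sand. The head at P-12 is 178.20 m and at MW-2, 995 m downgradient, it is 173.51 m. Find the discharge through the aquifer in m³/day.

24.7

Hydraulic gradient i = (178.20 − 173.51) / 995 = 4.69 / 995 = 0.004714.
Darcy's law: Q = K · A · i = 3.970 × 1320 × 0.004714 = 24.70 m³/day.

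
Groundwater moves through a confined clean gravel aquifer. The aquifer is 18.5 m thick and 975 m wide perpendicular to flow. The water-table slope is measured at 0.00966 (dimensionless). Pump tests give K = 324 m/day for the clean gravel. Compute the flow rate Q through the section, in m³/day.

56500

Cross-sectional area A = 975 × 18.5 = 18038 m².
Hydraulic gradient i = 0.00966.
Darcy's law: Q = K · A · i = 324.0 × 18038 × 0.009660 = 56454 m³/day.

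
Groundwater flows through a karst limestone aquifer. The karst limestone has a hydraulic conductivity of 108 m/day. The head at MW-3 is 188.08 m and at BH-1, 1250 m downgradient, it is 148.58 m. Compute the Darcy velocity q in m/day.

3.41

Hydraulic gradient i = (188.08 − 148.58) / 1250 = 39.5 / 1250 = 0.03160.
Specific discharge q = K · i = 108.0 × 0.03160 = 3.413 m/day.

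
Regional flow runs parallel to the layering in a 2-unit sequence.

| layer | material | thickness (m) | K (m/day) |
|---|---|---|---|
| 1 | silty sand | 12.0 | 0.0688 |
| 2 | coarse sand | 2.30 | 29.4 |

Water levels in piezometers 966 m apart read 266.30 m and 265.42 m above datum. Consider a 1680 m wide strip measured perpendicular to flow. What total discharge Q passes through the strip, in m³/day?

105

Flow is parallel to layering, so each bed carries its own Darcy discharge and the transmissivities add.
Σ(K_i·b_i) = 0.0688×12.0 + 29.4×2.30 = 68.45 m²/day.
Hydraulic gradient i = (266.30 − 265.42) / 966 = 0.88 / 966 = 0.0009110.
Q = Σ(K_i·b_i) · W · i = 68.45 × 1680 × 0.0009110 = 104.8 m³/day.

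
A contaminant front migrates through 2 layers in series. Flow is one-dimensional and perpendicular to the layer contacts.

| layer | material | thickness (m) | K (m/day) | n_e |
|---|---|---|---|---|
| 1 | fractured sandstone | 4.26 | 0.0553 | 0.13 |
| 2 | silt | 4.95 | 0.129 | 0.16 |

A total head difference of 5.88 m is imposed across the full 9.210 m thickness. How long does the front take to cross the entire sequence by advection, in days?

With flow normal to the layers, continuity requires the same specific discharge q through every layer.
Σ(b_i/K_i) = 4.26/0.0553 + 4.95/0.129 = 115.4 d.
q = Δh / Σ(b_i/K_i) = 5.88 / 115.4 = 0.05095 m/day.
In each layer the seepage velocity is v_i = q/n_i, so the layer transit time is t_i = b_i·n_i / q:
  layer 1 (fractured sandstone): t_1 = 4.26 × 0.13 / 0.05095 = 10.87 d
  layer 2 (silt): t_2 = 4.95 × 0.16 / 0.05095 = 15.54 d
Total t = Σ t_i = 26.41 days.

26.4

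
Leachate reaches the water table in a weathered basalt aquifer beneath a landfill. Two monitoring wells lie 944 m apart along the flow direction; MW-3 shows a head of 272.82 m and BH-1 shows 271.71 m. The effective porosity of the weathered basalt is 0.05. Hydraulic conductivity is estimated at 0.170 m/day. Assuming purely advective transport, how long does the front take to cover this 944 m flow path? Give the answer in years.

646

Hydraulic gradient i = (272.82 − 271.71) / 944 = 1.11 / 944 = 0.001176.
Darcy flux q = K · i = 0.1700 × 0.001176 = 0.0001999 m/day.
Seepage velocity v = q / n_e = 0.0001999 / 0.05 = 0.003998 m/day.
Travel time t = L / v = 944 / 0.003998 = 2.361e+05 days = 646.5 years.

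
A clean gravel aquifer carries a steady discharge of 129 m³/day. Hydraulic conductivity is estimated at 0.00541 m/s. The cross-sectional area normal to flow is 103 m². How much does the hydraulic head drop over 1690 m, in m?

4.53

Convert K: 0.00541 m/s × 86400 = 467.4 m/day.
From Q = K·A·i, i = Q / (K·A) = 129 / (467.4 × 103.0) = 0.002679.
Head loss Δh = i · L = 0.002679 × 1690 = 4.528 m.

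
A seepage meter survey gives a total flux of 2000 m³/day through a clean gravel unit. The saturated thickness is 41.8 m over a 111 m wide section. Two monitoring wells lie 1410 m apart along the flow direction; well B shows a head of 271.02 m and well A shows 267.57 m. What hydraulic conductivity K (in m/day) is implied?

Cross-sectional area A = 111 × 41.8 = 4640 m².
Hydraulic gradient i = (271.02 − 267.57) / 1410 = 3.45 / 1410 = 0.002447.
From Q = K·A·i, K = Q / (A·i) = 2000 / (4640 × 0.002447) = 176.2 m/day.

176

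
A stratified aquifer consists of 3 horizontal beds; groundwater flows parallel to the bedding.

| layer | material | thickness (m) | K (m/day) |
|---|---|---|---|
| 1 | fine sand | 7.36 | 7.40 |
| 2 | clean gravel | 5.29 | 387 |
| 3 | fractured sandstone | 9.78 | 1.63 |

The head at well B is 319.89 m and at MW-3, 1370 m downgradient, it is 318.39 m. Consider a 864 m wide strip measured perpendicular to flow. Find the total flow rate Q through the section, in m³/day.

Flow is parallel to layering, so each bed carries its own Darcy discharge and the transmissivities add.
Σ(K_i·b_i) = 7.40×7.36 + 387×5.29 + 1.63×9.78 = 2118 m²/day.
Hydraulic gradient i = (319.89 − 318.39) / 1370 = 1.5 / 1370 = 0.001095.
Q = Σ(K_i·b_i) · W · i = 2118 × 864 × 0.001095 = 2003 m³/day.

2000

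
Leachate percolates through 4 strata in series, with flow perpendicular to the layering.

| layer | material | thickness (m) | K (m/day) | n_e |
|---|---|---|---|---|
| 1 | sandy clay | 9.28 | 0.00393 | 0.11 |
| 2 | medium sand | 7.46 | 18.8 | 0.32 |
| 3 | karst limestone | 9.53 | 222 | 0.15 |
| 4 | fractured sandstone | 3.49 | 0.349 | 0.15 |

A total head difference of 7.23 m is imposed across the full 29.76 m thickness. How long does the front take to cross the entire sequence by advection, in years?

With flow normal to the layers, continuity requires the same specific discharge q through every layer.
Σ(b_i/K_i) = 9.28/0.00393 + 7.46/18.8 + 9.53/222 + 3.49/0.349 = 2372 d.
q = Δh / Σ(b_i/K_i) = 7.23 / 2372 = 0.003048 m/day.
In each layer the seepage velocity is v_i = q/n_i, so the layer transit time is t_i = b_i·n_i / q:
  layer 1 (sandy clay): t_1 = 9.28 × 0.11 / 0.003048 = 334.9 d
  layer 2 (medium sand): t_2 = 7.46 × 0.32 / 0.003048 = 783.1 d
  layer 3 (karst limestone): t_3 = 9.53 × 0.15 / 0.003048 = 468.9 d
  layer 4 (fractured sandstone): t_4 = 3.49 × 0.15 / 0.003048 = 171.7 d
Total t = Σ t_i = 1759 days = 4.815 years.

4.81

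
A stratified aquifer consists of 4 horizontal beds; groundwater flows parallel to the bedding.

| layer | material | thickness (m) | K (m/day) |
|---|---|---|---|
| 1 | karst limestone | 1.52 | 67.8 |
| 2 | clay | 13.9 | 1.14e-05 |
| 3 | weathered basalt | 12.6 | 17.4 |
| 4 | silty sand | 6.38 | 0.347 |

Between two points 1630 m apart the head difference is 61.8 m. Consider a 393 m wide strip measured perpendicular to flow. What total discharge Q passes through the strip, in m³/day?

Flow is parallel to layering, so each bed carries its own Darcy discharge and the transmissivities add.
Σ(K_i·b_i) = 67.8×1.52 + 1.14e-05×13.9 + 17.4×12.6 + 0.347×6.38 = 324.5 m²/day.
Hydraulic gradient i = Δh / L = 61.8 / 1630 = 0.03791.
Q = Σ(K_i·b_i) · W · i = 324.5 × 393 × 0.03791 = 4835 m³/day.

4840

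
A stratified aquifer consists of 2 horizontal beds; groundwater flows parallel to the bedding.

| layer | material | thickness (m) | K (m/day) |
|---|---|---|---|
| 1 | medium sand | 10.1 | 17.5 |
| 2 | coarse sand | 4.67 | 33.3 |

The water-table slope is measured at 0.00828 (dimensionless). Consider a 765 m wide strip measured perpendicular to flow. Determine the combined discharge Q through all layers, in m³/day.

Flow is parallel to layering, so each bed carries its own Darcy discharge and the transmissivities add.
Σ(K_i·b_i) = 17.5×10.1 + 33.3×4.67 = 332.3 m²/day.
Hydraulic gradient i = 0.00828.
Q = Σ(K_i·b_i) · W · i = 332.3 × 765 × 0.008280 = 2105 m³/day.

2100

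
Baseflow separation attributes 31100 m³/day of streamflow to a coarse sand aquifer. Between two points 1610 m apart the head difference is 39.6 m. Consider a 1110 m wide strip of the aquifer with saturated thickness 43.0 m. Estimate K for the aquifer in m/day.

26.5

Cross-sectional area A = 1110 × 43.0 = 47730 m².
Hydraulic gradient i = Δh / L = 39.6 / 1610 = 0.02460.
From Q = K·A·i, K = Q / (A·i) = 31100 / (47730 × 0.02460) = 26.49 m/day.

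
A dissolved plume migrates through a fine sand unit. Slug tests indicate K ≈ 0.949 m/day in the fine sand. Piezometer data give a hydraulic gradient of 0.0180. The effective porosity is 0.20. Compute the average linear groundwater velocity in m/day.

0.0854

Hydraulic gradient i = 0.0180.
Darcy flux q = K · i = 0.9490 × 0.01800 = 0.01708 m/day.
Seepage velocity v = q / n_e = 0.01708 / 0.20 = 0.08541 m/day.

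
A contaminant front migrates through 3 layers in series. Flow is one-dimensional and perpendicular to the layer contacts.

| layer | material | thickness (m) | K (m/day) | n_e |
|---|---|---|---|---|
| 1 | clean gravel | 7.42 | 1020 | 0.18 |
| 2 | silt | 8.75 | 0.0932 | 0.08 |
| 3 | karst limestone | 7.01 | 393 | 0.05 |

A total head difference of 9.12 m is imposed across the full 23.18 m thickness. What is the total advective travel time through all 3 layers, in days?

With flow normal to the layers, continuity requires the same specific discharge q through every layer.
Σ(b_i/K_i) = 7.42/1020 + 8.75/0.0932 + 7.01/393 = 93.91 d.
q = Δh / Σ(b_i/K_i) = 9.12 / 93.91 = 0.09712 m/day.
In each layer the seepage velocity is v_i = q/n_i, so the layer transit time is t_i = b_i·n_i / q:
  layer 1 (clean gravel): t_1 = 7.42 × 0.18 / 0.09712 = 13.75 d
  layer 2 (silt): t_2 = 8.75 × 0.08 / 0.09712 = 7.208 d
  layer 3 (karst limestone): t_3 = 7.01 × 0.05 / 0.09712 = 3.609 d
Total t = Σ t_i = 24.57 days.

24.6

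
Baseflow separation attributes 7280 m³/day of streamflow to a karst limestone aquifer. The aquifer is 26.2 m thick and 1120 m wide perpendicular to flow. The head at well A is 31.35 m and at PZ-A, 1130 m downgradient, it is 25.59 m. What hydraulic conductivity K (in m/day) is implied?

48.7

Cross-sectional area A = 1120 × 26.2 = 29344 m².
Hydraulic gradient i = (31.35 − 25.59) / 1130 = 5.76 / 1130 = 0.005097.
From Q = K·A·i, K = Q / (A·i) = 7280 / (29344 × 0.005097) = 48.67 m/day.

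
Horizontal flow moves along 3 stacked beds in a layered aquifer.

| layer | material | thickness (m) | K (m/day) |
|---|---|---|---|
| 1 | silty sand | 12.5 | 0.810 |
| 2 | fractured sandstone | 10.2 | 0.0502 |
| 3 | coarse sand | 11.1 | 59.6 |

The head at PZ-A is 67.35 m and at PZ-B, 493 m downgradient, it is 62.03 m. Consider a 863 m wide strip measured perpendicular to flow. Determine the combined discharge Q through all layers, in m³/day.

Flow is parallel to layering, so each bed carries its own Darcy discharge and the transmissivities add.
Σ(K_i·b_i) = 0.810×12.5 + 0.0502×10.2 + 59.6×11.1 = 672.2 m²/day.
Hydraulic gradient i = (67.35 − 62.03) / 493 = 5.32 / 493 = 0.01079.
Q = Σ(K_i·b_i) · W · i = 672.2 × 863 × 0.01079 = 6260 m³/day.

6260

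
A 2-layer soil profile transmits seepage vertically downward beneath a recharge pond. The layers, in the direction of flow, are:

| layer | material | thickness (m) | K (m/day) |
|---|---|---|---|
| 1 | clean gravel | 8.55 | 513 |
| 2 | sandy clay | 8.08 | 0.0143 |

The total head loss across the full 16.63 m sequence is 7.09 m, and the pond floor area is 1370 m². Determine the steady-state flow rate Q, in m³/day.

Flow is perpendicular to layering, so the layers act in series and the equivalent K is the thickness-weighted harmonic mean.
Total thickness L = 8.55 + 8.08 = 16.63 m.
Σ(b_i/K_i) = 8.55/513 + 8.08/0.0143 = 565.1 d.
K_eq = L / Σ(b_i/K_i) = 16.63 / 565.1 = 0.02943 m/day.
Q = K_eq · A · (Δh/L) = 0.02943 × 1370 × (7.09/16.63) = 17.19 m³/day.

17.2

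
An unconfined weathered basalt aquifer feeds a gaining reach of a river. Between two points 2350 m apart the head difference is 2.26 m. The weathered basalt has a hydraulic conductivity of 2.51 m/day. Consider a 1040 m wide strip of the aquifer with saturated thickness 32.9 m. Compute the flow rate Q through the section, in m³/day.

Cross-sectional area A = 1040 × 32.9 = 34216 m².
Hydraulic gradient i = Δh / L = 2.26 / 2350 = 0.0009617.
Darcy's law: Q = K · A · i = 2.510 × 34216 × 0.0009617 = 82.59 m³/day.

82.6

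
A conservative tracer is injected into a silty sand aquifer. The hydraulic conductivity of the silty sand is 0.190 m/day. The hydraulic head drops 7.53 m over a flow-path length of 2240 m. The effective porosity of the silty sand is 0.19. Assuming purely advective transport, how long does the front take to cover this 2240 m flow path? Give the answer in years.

1820

Hydraulic gradient i = Δh / L = 7.53 / 2240 = 0.003362.
Darcy flux q = K · i = 0.1900 × 0.003362 = 0.0006387 m/day.
Seepage velocity v = q / n_e = 0.0006387 / 0.19 = 0.003362 m/day.
Travel time t = L / v = 2240 / 0.003362 = 6.663e+05 days = 1824 years.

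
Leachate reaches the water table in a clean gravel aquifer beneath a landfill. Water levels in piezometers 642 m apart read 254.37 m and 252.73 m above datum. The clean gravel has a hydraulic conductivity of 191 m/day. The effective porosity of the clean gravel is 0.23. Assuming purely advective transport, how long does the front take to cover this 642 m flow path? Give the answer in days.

303

Hydraulic gradient i = (254.37 − 252.73) / 642 = 1.64 / 642 = 0.002555.
Darcy flux q = K · i = 191.0 × 0.002555 = 0.4879 m/day.
Seepage velocity v = q / n_e = 0.4879 / 0.23 = 2.121 m/day.
Travel time t = L / v = 642 / 2.121 = 302.6 days.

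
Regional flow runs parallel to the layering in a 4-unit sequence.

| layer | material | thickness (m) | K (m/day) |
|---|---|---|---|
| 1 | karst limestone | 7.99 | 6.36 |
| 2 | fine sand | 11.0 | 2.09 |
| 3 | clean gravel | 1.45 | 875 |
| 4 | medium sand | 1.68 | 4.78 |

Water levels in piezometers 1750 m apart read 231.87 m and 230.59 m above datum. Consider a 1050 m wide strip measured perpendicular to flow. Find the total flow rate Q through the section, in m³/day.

1040

Flow is parallel to layering, so each bed carries its own Darcy discharge and the transmissivities add.
Σ(K_i·b_i) = 6.36×7.99 + 2.09×11.0 + 875×1.45 + 4.78×1.68 = 1351 m²/day.
Hydraulic gradient i = (231.87 − 230.59) / 1750 = 1.28 / 1750 = 0.0007314.
Q = Σ(K_i·b_i) · W · i = 1351 × 1050 × 0.0007314 = 1037 m³/day.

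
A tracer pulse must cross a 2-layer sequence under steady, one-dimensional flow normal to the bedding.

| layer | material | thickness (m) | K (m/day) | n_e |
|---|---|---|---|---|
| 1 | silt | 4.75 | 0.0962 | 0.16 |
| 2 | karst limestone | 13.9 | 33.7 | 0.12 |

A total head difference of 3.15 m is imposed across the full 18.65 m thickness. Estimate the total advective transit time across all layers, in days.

With flow normal to the layers, continuity requires the same specific discharge q through every layer.
Σ(b_i/K_i) = 4.75/0.0962 + 13.9/33.7 = 49.79 d.
q = Δh / Σ(b_i/K_i) = 3.15 / 49.79 = 0.06327 m/day.
In each layer the seepage velocity is v_i = q/n_i, so the layer transit time is t_i = b_i·n_i / q:
  layer 1 (silt): t_1 = 4.75 × 0.16 / 0.06327 = 12.01 d
  layer 2 (karst limestone): t_2 = 13.9 × 0.12 / 0.06327 = 26.36 d
Total t = Σ t_i = 38.38 days.

38.4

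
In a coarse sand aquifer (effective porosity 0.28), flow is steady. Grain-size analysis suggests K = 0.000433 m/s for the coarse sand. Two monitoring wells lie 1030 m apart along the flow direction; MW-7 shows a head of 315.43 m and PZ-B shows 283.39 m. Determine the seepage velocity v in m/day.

Convert K: 0.000433 m/s × 86400 = 37.41 m/day.
Hydraulic gradient i = (315.43 − 283.39) / 1030 = 32.04 / 1030 = 0.03111.
Darcy flux q = K · i = 37.41 × 0.03111 = 1.164 m/day.
Seepage velocity v = q / n_e = 1.164 / 0.28 = 4.156 m/day.

4.16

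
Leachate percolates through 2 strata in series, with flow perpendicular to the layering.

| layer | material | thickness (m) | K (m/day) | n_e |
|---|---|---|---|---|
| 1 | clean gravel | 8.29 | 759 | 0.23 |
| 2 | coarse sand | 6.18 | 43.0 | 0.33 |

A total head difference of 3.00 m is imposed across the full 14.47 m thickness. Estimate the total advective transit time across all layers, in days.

0.203

With flow normal to the layers, continuity requires the same specific discharge q through every layer.
Σ(b_i/K_i) = 8.29/759 + 6.18/43.0 = 0.1546 d.
q = Δh / Σ(b_i/K_i) = 3.00 / 0.1546 = 19.40 m/day.
In each layer the seepage velocity is v_i = q/n_i, so the layer transit time is t_i = b_i·n_i / q:
  layer 1 (clean gravel): t_1 = 8.29 × 0.23 / 19.40 = 0.09829 d
  layer 2 (coarse sand): t_2 = 6.18 × 0.33 / 19.40 = 0.1051 d
Total t = Σ t_i = 0.2034 days.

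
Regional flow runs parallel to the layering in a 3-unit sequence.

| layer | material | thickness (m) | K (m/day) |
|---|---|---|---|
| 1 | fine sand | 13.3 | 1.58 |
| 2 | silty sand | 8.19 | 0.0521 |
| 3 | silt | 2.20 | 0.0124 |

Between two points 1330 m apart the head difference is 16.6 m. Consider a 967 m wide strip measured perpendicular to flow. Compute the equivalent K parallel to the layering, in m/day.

Flow is parallel to layering, so each bed carries its own Darcy discharge and the transmissivities add.
Σ(K_i·b_i) = 1.58×13.3 + 0.0521×8.19 + 0.0124×2.20 = 21.47 m²/day.
Total thickness b = 23.69 m, so K_eq = Σ(K_i·b_i)/b = 0.9062 m/day.

0.906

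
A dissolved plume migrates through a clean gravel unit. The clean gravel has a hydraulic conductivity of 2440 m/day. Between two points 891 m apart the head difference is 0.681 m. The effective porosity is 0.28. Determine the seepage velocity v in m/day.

6.66

Hydraulic gradient i = Δh / L = 0.681 / 891 = 0.0007643.
Darcy flux q = K · i = 2440 × 0.0007643 = 1.865 m/day.
Seepage velocity v = q / n_e = 1.865 / 0.28 = 6.660 m/day.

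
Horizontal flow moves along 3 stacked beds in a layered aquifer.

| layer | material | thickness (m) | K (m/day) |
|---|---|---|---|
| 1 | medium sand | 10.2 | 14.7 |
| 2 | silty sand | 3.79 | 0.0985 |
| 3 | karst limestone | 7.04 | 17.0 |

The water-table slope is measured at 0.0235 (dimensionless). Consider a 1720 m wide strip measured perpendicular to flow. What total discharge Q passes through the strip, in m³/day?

Flow is parallel to layering, so each bed carries its own Darcy discharge and the transmissivities add.
Σ(K_i·b_i) = 14.7×10.2 + 0.0985×3.79 + 17.0×7.04 = 270.0 m²/day.
Hydraulic gradient i = 0.0235.
Q = Σ(K_i·b_i) · W · i = 270.0 × 1720 × 0.02350 = 10913 m³/day.

10900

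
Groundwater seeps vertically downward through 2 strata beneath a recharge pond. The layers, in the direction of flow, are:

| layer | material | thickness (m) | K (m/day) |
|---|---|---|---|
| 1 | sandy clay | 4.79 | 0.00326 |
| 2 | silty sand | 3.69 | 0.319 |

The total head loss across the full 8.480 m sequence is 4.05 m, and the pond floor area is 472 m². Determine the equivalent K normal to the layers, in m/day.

0.00573

Flow is perpendicular to layering, so the layers act in series and the equivalent K is the thickness-weighted harmonic mean.
Total thickness L = 4.79 + 3.69 = 8.480 m.
Σ(b_i/K_i) = 4.79/0.00326 + 3.69/0.319 = 1481 d.
K_eq = L / Σ(b_i/K_i) = 8.480 / 1481 = 0.005726 m/day.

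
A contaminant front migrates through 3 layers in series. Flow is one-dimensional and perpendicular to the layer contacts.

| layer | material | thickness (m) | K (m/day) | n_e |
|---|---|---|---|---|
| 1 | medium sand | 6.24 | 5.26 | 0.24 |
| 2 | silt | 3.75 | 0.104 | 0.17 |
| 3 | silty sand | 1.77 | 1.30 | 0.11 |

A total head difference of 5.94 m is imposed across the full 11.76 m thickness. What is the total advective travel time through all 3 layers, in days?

With flow normal to the layers, continuity requires the same specific discharge q through every layer.
Σ(b_i/K_i) = 6.24/5.26 + 3.75/0.104 + 1.77/1.30 = 38.61 d.
q = Δh / Σ(b_i/K_i) = 5.94 / 38.61 = 0.1539 m/day.
In each layer the seepage velocity is v_i = q/n_i, so the layer transit time is t_i = b_i·n_i / q:
  layer 1 (medium sand): t_1 = 6.24 × 0.24 / 0.1539 = 9.733 d
  layer 2 (silt): t_2 = 3.75 × 0.17 / 0.1539 = 4.143 d
  layer 3 (silty sand): t_3 = 1.77 × 0.11 / 0.1539 = 1.265 d
Total t = Σ t_i = 15.14 days.

15.1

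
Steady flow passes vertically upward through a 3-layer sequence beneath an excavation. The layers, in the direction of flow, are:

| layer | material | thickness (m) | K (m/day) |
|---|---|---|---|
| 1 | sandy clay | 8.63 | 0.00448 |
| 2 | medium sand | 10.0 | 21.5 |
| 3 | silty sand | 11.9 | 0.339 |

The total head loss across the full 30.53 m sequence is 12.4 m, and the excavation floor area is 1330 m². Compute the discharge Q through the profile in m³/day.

8.41

Flow is perpendicular to layering, so the layers act in series and the equivalent K is the thickness-weighted harmonic mean.
Total thickness L = 8.63 + 10.0 + 11.9 = 30.53 m.
Σ(b_i/K_i) = 8.63/0.00448 + 10.0/21.5 + 11.9/0.339 = 1962 d.
K_eq = L / Σ(b_i/K_i) = 30.53 / 1962 = 0.01556 m/day.
Q = K_eq · A · (Δh/L) = 0.01556 × 1330 × (12.4/30.53) = 8.406 m³/day.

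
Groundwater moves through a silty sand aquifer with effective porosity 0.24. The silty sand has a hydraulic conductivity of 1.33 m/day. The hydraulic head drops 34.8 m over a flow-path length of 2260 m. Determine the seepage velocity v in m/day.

Hydraulic gradient i = Δh / L = 34.8 / 2260 = 0.01540.
Darcy flux q = K · i = 1.330 × 0.01540 = 0.02048 m/day.
Seepage velocity v = q / n_e = 0.02048 / 0.24 = 0.08533 m/day.

0.0853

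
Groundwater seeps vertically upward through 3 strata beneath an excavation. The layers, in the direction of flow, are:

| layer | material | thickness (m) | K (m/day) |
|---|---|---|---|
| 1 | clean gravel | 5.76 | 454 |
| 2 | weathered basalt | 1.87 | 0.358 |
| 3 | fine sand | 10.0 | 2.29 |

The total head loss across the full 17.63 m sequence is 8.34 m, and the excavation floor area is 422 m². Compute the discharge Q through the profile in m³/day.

Flow is perpendicular to layering, so the layers act in series and the equivalent K is the thickness-weighted harmonic mean.
Total thickness L = 5.76 + 1.87 + 10.0 = 17.63 m.
Σ(b_i/K_i) = 5.76/454 + 1.87/0.358 + 10.0/2.29 = 9.603 d.
K_eq = L / Σ(b_i/K_i) = 17.63 / 9.603 = 1.836 m/day.
Q = K_eq · A · (Δh/L) = 1.836 × 422 × (8.34/17.63) = 366.5 m³/day.

366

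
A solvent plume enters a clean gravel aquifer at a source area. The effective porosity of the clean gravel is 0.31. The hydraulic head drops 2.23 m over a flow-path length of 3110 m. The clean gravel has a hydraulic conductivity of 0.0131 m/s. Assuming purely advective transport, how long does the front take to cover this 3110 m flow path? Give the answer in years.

3.25

Convert K: 0.0131 m/s × 86400 = 1132 m/day.
Hydraulic gradient i = Δh / L = 2.23 / 3110 = 0.0007170.
Darcy flux q = K · i = 1132 × 0.0007170 = 0.8116 m/day.
Seepage velocity v = q / n_e = 0.8116 / 0.31 = 2.618 m/day.
Travel time t = L / v = 3110 / 2.618 = 1188 days = 3.252 years.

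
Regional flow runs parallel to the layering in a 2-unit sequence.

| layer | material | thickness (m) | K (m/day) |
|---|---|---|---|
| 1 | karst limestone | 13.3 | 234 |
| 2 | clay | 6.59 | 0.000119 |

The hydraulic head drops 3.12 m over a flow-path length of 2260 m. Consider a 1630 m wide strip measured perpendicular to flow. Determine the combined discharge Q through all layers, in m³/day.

Flow is parallel to layering, so each bed carries its own Darcy discharge and the transmissivities add.
Σ(K_i·b_i) = 234×13.3 + 0.000119×6.59 = 3112 m²/day.
Hydraulic gradient i = Δh / L = 3.12 / 2260 = 0.001381.
Q = Σ(K_i·b_i) · W · i = 3112 × 1630 × 0.001381 = 7003 m³/day.

7000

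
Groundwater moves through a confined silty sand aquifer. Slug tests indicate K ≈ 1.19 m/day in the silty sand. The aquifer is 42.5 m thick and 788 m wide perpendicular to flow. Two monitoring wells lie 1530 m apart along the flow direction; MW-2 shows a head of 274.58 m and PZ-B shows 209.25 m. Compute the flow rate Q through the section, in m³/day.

Cross-sectional area A = 788 × 42.5 = 33490 m².
Hydraulic gradient i = (274.58 − 209.25) / 1530 = 65.33 / 1530 = 0.04270.
Darcy's law: Q = K · A · i = 1.190 × 33490 × 0.04270 = 1702 m³/day.

1700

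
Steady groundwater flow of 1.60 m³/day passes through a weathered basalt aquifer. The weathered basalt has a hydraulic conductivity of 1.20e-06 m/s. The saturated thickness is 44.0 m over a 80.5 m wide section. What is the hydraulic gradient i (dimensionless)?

0.00436

Convert K: 1.20e-06 m/s × 86400 = 0.1037 m/day.
Cross-sectional area A = 80.5 × 44.0 = 3542 m².
From Q = K·A·i, i = Q / (K·A) = 1.60 / (0.1037 × 3542) = 0.004357.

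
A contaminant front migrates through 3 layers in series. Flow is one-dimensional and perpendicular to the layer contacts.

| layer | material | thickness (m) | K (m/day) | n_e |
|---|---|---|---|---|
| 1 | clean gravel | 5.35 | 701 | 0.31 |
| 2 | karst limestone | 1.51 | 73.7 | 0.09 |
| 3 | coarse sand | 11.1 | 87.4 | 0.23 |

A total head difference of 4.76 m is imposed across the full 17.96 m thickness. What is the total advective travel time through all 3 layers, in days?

0.142

With flow normal to the layers, continuity requires the same specific discharge q through every layer.
Σ(b_i/K_i) = 5.35/701 + 1.51/73.7 + 11.1/87.4 = 0.1551 d.
q = Δh / Σ(b_i/K_i) = 4.76 / 0.1551 = 30.69 m/day.
In each layer the seepage velocity is v_i = q/n_i, so the layer transit time is t_i = b_i·n_i / q:
  layer 1 (clean gravel): t_1 = 5.35 × 0.31 / 30.69 = 0.05405 d
  layer 2 (karst limestone): t_2 = 1.51 × 0.09 / 30.69 = 0.004429 d
  layer 3 (coarse sand): t_3 = 11.1 × 0.23 / 30.69 = 0.08320 d
Total t = Σ t_i = 0.1417 days.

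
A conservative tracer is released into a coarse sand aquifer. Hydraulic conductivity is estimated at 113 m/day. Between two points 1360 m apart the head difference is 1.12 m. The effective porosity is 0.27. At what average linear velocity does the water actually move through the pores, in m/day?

0.345

Hydraulic gradient i = Δh / L = 1.12 / 1360 = 0.0008235.
Darcy flux q = K · i = 113.0 × 0.0008235 = 0.09306 m/day.
Seepage velocity v = q / n_e = 0.09306 / 0.27 = 0.3447 m/day.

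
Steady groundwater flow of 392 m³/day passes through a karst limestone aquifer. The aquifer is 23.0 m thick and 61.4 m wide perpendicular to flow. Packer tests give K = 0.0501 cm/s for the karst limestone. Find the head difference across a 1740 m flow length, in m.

11.2

Convert K: 0.0501 cm/s × 864 = 43.29 m/day.
Cross-sectional area A = 61.4 × 23.0 = 1412 m².
From Q = K·A·i, i = Q / (K·A) = 392 / (43.29 × 1412) = 0.006413.
Head loss Δh = i · L = 0.006413 × 1740 = 11.16 m.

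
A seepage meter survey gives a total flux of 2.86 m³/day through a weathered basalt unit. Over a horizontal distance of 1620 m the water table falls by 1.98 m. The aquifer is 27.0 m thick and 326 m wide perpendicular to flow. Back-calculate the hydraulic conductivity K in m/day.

Cross-sectional area A = 326 × 27.0 = 8802 m².
Hydraulic gradient i = Δh / L = 1.98 / 1620 = 0.001222.
From Q = K·A·i, K = Q / (A·i) = 2.86 / (8802 × 0.001222) = 0.2658 m/day.

0.266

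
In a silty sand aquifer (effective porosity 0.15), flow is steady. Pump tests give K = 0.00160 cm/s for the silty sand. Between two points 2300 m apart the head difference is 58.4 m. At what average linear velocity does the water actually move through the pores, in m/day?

0.234

Convert K: 0.00160 cm/s × 864 = 1.382 m/day.
Hydraulic gradient i = Δh / L = 58.4 / 2300 = 0.02539.
Darcy flux q = K · i = 1.382 × 0.02539 = 0.03510 m/day.
Seepage velocity v = q / n_e = 0.03510 / 0.15 = 0.2340 m/day.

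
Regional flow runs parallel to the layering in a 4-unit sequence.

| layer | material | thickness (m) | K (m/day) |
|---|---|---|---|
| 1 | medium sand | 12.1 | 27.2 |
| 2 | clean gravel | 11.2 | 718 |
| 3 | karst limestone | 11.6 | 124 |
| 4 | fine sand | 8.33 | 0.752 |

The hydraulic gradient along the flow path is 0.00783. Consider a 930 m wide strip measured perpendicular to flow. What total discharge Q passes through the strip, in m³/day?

71500

Flow is parallel to layering, so each bed carries its own Darcy discharge and the transmissivities add.
Σ(K_i·b_i) = 27.2×12.1 + 718×11.2 + 124×11.6 + 0.752×8.33 = 9815 m²/day.
Hydraulic gradient i = 0.00783.
Q = Σ(K_i·b_i) · W · i = 9815 × 930 × 0.007830 = 71475 m³/day.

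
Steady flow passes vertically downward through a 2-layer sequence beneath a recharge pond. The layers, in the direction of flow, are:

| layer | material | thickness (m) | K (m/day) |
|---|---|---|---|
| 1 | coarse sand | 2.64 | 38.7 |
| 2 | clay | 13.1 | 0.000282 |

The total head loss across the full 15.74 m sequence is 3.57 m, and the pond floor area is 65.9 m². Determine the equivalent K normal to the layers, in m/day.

0.000339

Flow is perpendicular to layering, so the layers act in series and the equivalent K is the thickness-weighted harmonic mean.
Total thickness L = 2.64 + 13.1 = 15.74 m.
Σ(b_i/K_i) = 2.64/38.7 + 13.1/0.000282 = 46454 d.
K_eq = L / Σ(b_i/K_i) = 15.74 / 46454 = 0.0003388 m/day.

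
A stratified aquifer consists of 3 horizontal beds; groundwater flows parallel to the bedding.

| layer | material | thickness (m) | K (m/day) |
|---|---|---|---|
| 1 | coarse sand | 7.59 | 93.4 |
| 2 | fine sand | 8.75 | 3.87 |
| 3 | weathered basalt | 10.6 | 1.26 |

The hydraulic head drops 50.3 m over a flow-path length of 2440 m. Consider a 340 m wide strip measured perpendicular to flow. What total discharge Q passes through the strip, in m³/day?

5300

Flow is parallel to layering, so each bed carries its own Darcy discharge and the transmissivities add.
Σ(K_i·b_i) = 93.4×7.59 + 3.87×8.75 + 1.26×10.6 = 756.1 m²/day.
Hydraulic gradient i = Δh / L = 50.3 / 2440 = 0.02061.
Q = Σ(K_i·b_i) · W · i = 756.1 × 340 × 0.02061 = 5300 m³/day.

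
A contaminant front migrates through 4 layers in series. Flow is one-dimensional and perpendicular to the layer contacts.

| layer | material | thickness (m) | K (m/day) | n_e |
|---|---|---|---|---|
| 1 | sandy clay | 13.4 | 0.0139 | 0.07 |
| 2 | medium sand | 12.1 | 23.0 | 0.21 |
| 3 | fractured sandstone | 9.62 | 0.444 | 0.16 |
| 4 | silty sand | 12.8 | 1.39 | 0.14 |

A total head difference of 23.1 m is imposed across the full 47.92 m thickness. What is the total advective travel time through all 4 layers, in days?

293

With flow normal to the layers, continuity requires the same specific discharge q through every layer.
Σ(b_i/K_i) = 13.4/0.0139 + 12.1/23.0 + 9.62/0.444 + 12.8/1.39 = 995.4 d.
q = Δh / Σ(b_i/K_i) = 23.1 / 995.4 = 0.02321 m/day.
In each layer the seepage velocity is v_i = q/n_i, so the layer transit time is t_i = b_i·n_i / q:
  layer 1 (sandy clay): t_1 = 13.4 × 0.07 / 0.02321 = 40.42 d
  layer 2 (medium sand): t_2 = 12.1 × 0.21 / 0.02321 = 109.5 d
  layer 3 (fractured sandstone): t_3 = 9.62 × 0.16 / 0.02321 = 66.33 d
  layer 4 (silty sand): t_4 = 12.8 × 0.14 / 0.02321 = 77.22 d
Total t = Σ t_i = 293.5 days.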